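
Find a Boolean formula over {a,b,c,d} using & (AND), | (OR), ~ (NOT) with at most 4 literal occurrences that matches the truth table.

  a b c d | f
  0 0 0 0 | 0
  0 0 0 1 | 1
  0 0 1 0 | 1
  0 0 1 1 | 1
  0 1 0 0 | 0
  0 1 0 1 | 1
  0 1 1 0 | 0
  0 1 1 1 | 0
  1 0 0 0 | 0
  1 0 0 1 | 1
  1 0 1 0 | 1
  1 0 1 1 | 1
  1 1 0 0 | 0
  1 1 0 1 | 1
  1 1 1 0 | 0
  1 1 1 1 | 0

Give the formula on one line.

((~b & c) | (~c & d))

  ~b = 1111000011110000
  (~b & c) = 0011000000110000
  ~c = 1100110011001100
  (~c & d) = 0100010001000100
  ((~b & c) | (~c & d)) = 0111010001110100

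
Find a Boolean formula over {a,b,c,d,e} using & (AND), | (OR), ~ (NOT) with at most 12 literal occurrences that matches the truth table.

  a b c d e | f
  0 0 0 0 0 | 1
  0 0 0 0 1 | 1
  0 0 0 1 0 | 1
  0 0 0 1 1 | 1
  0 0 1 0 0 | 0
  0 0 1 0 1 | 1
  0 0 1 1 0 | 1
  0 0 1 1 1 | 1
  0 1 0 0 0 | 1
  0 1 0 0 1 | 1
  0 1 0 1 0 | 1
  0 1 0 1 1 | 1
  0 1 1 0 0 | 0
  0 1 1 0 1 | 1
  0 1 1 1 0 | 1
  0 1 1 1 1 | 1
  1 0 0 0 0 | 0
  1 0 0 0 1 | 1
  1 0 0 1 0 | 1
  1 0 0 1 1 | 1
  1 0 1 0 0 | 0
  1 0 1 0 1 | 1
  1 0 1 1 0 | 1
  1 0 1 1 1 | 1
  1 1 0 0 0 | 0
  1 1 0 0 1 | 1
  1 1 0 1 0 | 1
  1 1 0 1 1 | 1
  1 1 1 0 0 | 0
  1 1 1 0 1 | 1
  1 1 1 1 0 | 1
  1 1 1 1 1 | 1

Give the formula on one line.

((d | ((~c | d) & ~a)) | (((~d & (a | ~b)) | b) & e))

  ~c = 11110000111100001111000011110000
  (~c | d) = 11110011111100111111001111110011
  ~a = 11111111111111110000000000000000
  ((~c | d) & ~a) = 11110011111100110000000000000000
  (d | ((~c | d) & ~a)) = 11110011111100110011001100110011
  ~d = 11001100110011001100110011001100
  ~b = 11111111000000001111111100000000
  (a | ~b) = 11111111000000001111111111111111
  (~d & (a | ~b)) = 11001100000000001100110011001100
  ((~d & (a | ~b)) | b) = 11001100111111111100110011111111
  (((~d & (a | ~b)) | b) & e) = 01000100010101010100010001010101
  ((d | ((~c | d) & ~a)) | (((~d & (a | ~b)) | b) & e)) = 11110111111101110111011101110111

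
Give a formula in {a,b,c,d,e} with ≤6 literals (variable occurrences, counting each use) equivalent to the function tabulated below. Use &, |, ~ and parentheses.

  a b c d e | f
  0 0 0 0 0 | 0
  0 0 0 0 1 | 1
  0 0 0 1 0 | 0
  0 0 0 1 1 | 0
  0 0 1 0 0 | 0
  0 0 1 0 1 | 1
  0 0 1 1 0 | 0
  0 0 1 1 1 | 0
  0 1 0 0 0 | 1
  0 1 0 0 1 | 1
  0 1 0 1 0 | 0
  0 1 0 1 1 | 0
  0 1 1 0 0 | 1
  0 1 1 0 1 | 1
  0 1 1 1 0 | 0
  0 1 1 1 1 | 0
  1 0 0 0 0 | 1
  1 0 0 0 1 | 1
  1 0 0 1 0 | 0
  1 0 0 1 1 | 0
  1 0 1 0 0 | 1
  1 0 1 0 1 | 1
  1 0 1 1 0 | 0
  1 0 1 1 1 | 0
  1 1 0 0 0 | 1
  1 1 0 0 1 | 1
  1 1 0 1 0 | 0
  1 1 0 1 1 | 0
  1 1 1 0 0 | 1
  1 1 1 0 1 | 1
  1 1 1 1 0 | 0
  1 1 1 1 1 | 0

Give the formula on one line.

(~d & (((a | e) | b) | d))

  ~d = 11001100110011001100110011001100
  (a | e) = 01010101010101011111111111111111
  ((a | e) | b) = 01010101111111111111111111111111
  (((a | e) | b) | d) = 01110111111111111111111111111111
  (~d & (((a | e) | b) | d)) = 01000100110011001100110011001100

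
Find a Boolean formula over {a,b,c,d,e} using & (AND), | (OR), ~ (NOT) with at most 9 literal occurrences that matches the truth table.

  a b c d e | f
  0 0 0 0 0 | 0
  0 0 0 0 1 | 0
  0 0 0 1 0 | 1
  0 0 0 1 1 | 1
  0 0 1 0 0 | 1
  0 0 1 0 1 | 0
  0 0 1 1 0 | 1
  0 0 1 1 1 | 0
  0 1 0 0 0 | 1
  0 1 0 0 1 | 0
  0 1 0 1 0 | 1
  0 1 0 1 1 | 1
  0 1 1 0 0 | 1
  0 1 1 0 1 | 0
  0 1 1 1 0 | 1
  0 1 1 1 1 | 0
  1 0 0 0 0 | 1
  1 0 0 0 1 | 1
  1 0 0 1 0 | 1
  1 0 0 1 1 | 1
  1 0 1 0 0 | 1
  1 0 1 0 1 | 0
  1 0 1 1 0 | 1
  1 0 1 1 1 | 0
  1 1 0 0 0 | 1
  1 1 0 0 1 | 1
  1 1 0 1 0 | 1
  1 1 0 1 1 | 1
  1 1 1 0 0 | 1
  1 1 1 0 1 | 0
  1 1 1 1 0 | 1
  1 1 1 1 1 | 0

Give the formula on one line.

((~c & a) | (((~a & (~c | a)) & d) | ((c | b) & ~e)))

  ~c = 11110000111100001111000011110000
  (~c & a) = 00000000000000001111000011110000
  ~a = 11111111111111110000000000000000
  (~c | a) = 11110000111100001111111111111111
  (~a & (~c | a)) = 11110000111100000000000000000000
  ((~a & (~c | a)) & d) = 00110000001100000000000000000000
  (c | b) = 00001111111111110000111111111111
  ~e = 10101010101010101010101010101010
  ((c | b) & ~e) = 00001010101010100000101010101010
  (((~a & (~c | a)) & d) | ((c | b) & ~e)) = 00111010101110100000101010101010
  ((~c & a) | (((~a & (~c | a)) & d) | ((c | b) & ~e))) = 00111010101110101111101011111010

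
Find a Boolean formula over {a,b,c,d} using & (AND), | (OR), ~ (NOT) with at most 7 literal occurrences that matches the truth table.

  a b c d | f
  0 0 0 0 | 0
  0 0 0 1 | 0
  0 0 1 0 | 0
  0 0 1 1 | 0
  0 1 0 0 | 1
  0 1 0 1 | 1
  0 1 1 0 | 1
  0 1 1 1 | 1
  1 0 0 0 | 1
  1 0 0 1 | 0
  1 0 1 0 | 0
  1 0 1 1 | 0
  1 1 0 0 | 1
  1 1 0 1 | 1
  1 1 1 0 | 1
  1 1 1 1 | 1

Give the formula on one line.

  ~c = 1100110011001100
  (a & ~c) = 0000000011001100
  (b & ~c) = 0000110000001100
  ~d = 1010101010101010
  ((b & ~c) | ~d) = 1010111010101110
  ((a & ~c) & ((b & ~c) | ~d)) = 0000000010001100
  (b | ((a & ~c) & ((b & ~c) | ~d))) = 0000111110001111

(b | ((a & ~c) & ((b & ~c) | ~d)))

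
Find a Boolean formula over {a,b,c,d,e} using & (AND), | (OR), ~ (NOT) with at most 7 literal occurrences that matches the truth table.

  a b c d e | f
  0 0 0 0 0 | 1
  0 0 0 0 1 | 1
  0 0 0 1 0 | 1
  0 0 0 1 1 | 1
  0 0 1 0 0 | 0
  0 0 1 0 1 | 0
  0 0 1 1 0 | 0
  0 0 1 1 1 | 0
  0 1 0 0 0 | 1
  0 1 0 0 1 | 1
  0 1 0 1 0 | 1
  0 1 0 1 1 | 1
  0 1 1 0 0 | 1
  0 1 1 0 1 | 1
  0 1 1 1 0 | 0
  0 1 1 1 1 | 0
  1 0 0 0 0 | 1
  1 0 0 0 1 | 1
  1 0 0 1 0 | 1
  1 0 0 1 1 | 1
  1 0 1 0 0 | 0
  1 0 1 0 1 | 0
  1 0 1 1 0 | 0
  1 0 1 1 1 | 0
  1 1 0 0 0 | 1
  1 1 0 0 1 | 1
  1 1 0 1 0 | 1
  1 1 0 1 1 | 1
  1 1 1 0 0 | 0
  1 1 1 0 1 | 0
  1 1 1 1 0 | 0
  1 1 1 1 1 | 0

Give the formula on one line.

  ~d = 11001100110011001100110011001100
  ~a = 11111111111111110000000000000000
  (~d & ~a) = 11001100110011000000000000000000
  (b & (~d & ~a)) = 00000000110011000000000000000000
  ~c = 11110000111100001111000011110000
  ((b & (~d & ~a)) | ~c) = 11110000111111001111000011110000

((b & (~d & ~a)) | ~c)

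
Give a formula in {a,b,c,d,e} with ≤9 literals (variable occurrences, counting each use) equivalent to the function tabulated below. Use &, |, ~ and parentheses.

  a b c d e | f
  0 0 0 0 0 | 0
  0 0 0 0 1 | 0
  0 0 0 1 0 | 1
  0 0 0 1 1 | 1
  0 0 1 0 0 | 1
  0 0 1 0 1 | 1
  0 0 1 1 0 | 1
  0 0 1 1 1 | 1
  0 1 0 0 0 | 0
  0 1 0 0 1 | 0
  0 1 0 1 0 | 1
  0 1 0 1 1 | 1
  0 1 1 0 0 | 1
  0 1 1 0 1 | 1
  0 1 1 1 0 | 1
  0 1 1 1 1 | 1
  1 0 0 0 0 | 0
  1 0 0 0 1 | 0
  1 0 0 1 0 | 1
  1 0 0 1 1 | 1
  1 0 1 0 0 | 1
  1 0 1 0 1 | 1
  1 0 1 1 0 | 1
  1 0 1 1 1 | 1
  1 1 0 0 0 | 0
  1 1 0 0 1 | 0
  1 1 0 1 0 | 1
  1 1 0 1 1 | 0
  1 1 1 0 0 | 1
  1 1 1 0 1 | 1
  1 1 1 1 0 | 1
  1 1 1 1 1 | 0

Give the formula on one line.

((~d | ((~e | ~a) | ~b)) & (d | c))

  ~d = 11001100110011001100110011001100
  ~e = 10101010101010101010101010101010
  ~a = 11111111111111110000000000000000
  (~e | ~a) = 11111111111111111010101010101010
  ~b = 11111111000000001111111100000000
  ((~e | ~a) | ~b) = 11111111111111111111111110101010
  (~d | ((~e | ~a) | ~b)) = 11111111111111111111111111101110
  (d | c) = 00111111001111110011111100111111
  ((~d | ((~e | ~a) | ~b)) & (d | c)) = 00111111001111110011111100101110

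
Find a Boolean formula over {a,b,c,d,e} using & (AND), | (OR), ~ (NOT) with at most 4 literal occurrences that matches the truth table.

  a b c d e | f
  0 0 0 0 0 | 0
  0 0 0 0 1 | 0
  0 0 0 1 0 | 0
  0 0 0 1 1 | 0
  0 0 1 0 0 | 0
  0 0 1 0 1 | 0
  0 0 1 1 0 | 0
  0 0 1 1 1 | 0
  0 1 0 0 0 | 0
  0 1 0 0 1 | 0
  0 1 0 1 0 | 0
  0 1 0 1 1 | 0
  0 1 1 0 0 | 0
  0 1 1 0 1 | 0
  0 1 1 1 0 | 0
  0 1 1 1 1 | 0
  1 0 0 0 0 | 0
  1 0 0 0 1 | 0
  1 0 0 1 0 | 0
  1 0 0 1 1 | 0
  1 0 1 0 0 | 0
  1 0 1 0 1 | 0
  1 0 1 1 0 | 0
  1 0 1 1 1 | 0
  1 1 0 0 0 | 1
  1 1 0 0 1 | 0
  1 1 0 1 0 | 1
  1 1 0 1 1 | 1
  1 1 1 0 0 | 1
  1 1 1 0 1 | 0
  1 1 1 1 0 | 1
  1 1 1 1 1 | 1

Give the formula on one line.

(((d | ~e) & a) & b)

  ~e = 10101010101010101010101010101010
  (d | ~e) = 10111011101110111011101110111011
  ((d | ~e) & a) = 00000000000000001011101110111011
  (((d | ~e) & a) & b) = 00000000000000000000000010111011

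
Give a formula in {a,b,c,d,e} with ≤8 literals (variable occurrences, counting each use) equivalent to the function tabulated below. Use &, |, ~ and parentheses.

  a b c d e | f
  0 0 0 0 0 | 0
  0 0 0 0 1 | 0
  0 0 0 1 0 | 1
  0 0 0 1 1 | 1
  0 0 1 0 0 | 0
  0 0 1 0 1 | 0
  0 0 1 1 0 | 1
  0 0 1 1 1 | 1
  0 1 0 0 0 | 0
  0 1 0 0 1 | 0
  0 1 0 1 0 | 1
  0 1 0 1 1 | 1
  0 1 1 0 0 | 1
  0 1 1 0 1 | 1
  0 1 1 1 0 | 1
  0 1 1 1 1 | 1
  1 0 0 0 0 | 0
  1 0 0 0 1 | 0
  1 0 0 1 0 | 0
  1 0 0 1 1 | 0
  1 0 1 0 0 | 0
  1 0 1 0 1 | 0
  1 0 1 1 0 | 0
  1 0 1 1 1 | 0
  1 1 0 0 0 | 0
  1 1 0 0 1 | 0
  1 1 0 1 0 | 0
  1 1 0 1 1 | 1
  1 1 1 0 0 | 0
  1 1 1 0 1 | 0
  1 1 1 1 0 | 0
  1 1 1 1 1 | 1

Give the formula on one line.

  ~a = 11111111111111110000000000000000
  (e & a) = 00000000000000000101010101010101
  ((e & a) & b) = 00000000000000000000000001010101
  (((e & a) & b) & d) = 00000000000000000000000000010001
  (~a | (((e & a) & b) & d)) = 11111111111111110000000000010001
  (c & b) = 00000000000011110000000000001111
  ((c & b) | d) = 00110011001111110011001100111111
  ((~a | (((e & a) & b) & d)) & ((c & b) | d)) = 00110011001111110000000000010001

((~a | (((e & a) & b) & d)) & ((c & b) | d))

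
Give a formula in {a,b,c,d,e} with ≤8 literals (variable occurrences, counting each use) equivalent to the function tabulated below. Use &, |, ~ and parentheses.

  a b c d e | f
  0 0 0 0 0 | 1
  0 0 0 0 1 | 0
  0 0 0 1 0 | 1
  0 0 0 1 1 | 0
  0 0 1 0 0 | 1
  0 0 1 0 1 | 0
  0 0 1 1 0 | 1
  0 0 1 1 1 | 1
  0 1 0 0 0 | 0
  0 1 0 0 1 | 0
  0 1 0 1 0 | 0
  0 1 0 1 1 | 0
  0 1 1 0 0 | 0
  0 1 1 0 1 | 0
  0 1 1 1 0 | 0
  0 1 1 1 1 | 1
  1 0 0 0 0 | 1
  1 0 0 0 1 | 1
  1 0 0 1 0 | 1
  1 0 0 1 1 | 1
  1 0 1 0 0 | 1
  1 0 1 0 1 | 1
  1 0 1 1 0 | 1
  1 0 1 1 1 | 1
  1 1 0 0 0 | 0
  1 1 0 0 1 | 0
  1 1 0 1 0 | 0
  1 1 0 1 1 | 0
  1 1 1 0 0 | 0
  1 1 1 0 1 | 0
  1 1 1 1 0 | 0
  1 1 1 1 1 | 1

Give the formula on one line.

(((~e | (a | (c & d))) & ~b) | (e & (c & d)))

  ~e = 10101010101010101010101010101010
  (c & d) = 00000011000000110000001100000011
  (a | (c & d)) = 00000011000000111111111111111111
  (~e | (a | (c & d))) = 10101011101010111111111111111111
  ~b = 11111111000000001111111100000000
  ((~e | (a | (c & d))) & ~b) = 10101011000000001111111100000000
  (e & (c & d)) = 00000001000000010000000100000001
  (((~e | (a | (c & d))) & ~b) | (e & (c & d))) = 10101011000000011111111100000001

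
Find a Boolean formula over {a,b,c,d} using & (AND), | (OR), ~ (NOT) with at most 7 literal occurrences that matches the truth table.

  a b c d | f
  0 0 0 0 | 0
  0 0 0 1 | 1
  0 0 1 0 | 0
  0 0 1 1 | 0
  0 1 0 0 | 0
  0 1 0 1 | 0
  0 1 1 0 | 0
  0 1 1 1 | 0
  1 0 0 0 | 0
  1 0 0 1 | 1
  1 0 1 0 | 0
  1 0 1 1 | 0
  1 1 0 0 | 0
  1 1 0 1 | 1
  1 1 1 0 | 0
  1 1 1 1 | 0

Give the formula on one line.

((~d | ~c) & (d & (a | ~b)))

  ~d = 1010101010101010
  ~c = 1100110011001100
  (~d | ~c) = 1110111011101110
  ~b = 1111000011110000
  (a | ~b) = 1111000011111111
  (d & (a | ~b)) = 0101000001010101
  ((~d | ~c) & (d & (a | ~b))) = 0100000001000100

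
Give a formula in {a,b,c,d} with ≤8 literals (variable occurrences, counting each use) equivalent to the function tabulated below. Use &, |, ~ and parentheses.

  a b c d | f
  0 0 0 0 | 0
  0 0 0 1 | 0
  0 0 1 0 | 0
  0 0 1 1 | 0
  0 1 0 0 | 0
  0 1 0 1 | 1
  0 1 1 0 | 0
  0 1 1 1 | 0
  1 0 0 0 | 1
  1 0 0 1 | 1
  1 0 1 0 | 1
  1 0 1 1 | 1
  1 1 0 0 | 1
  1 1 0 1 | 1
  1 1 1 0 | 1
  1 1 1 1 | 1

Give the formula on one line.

((~c | a) & ((b & (~b | d)) | a))

  ~c = 1100110011001100
  (~c | a) = 1100110011111111
  ~b = 1111000011110000
  (~b | d) = 1111010111110101
  (b & (~b | d)) = 0000010100000101
  ((b & (~b | d)) | a) = 0000010111111111
  ((~c | a) & ((b & (~b | d)) | a)) = 0000010011111111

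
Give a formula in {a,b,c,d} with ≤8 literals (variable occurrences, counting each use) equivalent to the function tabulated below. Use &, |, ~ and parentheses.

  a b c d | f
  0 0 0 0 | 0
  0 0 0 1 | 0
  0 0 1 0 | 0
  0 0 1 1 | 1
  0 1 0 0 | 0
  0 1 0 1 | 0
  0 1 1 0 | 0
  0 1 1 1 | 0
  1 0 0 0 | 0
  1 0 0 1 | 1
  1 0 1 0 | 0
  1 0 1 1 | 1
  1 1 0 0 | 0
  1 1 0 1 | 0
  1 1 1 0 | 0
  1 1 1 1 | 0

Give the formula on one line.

(((c | a) & (b | d)) & ~b)

  (c | a) = 0011001111111111
  (b | d) = 0101111101011111
  ((c | a) & (b | d)) = 0001001101011111
  ~b = 1111000011110000
  (((c | a) & (b | d)) & ~b) = 0001000001010000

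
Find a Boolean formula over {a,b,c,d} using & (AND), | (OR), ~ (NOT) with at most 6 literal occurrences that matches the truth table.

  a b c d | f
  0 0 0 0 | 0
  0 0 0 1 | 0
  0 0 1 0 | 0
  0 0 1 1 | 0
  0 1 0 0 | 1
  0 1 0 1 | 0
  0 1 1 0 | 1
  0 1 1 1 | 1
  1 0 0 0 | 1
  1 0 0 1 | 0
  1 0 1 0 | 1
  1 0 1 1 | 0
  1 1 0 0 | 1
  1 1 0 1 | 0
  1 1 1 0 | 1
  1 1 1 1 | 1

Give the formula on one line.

(((b & ~a) | a) & ((b & c) | ~d))

  ~a = 1111111100000000
  (b & ~a) = 0000111100000000
  ((b & ~a) | a) = 0000111111111111
  (b & c) = 0000001100000011
  ~d = 1010101010101010
  ((b & c) | ~d) = 1010101110101011
  (((b & ~a) | a) & ((b & c) | ~d)) = 0000101110101011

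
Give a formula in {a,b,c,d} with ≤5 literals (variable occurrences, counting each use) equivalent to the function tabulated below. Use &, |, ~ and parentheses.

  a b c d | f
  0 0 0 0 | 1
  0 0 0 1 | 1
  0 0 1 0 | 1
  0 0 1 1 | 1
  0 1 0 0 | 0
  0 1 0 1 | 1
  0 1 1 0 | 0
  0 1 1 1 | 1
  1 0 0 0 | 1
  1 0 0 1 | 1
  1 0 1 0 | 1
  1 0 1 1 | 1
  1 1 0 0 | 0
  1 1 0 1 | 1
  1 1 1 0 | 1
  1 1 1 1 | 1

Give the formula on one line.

  ~b = 1111000011110000
  (d | ~b) = 1111010111110101
  ~d = 1010101010101010
  (c & a) = 0000000000110011
  (~d & (c & a)) = 0000000000100010
  ((d | ~b) | (~d & (c & a))) = 1111010111110111

((d | ~b) | (~d & (c & a)))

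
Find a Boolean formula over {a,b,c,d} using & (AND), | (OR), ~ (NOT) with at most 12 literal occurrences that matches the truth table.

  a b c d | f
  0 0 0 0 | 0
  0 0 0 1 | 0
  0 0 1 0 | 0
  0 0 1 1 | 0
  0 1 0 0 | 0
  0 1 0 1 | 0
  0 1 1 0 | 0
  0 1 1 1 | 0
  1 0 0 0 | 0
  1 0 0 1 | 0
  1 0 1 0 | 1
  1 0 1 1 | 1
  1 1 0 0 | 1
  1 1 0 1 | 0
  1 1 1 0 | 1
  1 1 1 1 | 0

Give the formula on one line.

(((b & a) | (a & c)) & ((~b & c) | (~d & (a | b))))

  (b & a) = 0000000000001111
  (a & c) = 0000000000110011
  ((b & a) | (a & c)) = 0000000000111111
  ~b = 1111000011110000
  (~b & c) = 0011000000110000
  ~d = 1010101010101010
  (a | b) = 0000111111111111
  (~d & (a | b)) = 0000101010101010
  ((~b & c) | (~d & (a | b))) = 0011101010111010
  (((b & a) | (a & c)) & ((~b & c) | (~d & (a | b)))) = 0000000000111010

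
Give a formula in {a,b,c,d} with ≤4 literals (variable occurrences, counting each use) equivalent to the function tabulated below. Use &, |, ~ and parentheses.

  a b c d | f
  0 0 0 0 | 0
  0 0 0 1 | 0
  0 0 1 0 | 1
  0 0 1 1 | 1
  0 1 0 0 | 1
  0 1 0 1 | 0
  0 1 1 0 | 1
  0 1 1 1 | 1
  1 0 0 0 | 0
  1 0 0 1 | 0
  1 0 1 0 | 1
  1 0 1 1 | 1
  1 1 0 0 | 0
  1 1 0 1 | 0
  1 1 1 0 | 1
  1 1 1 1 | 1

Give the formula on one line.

  ~a = 1111111100000000
  ~d = 1010101010101010
  (~a & ~d) = 1010101000000000
  (b & (~a & ~d)) = 0000101000000000
  ((b & (~a & ~d)) | c) = 0011101100110011

((b & (~a & ~d)) | c)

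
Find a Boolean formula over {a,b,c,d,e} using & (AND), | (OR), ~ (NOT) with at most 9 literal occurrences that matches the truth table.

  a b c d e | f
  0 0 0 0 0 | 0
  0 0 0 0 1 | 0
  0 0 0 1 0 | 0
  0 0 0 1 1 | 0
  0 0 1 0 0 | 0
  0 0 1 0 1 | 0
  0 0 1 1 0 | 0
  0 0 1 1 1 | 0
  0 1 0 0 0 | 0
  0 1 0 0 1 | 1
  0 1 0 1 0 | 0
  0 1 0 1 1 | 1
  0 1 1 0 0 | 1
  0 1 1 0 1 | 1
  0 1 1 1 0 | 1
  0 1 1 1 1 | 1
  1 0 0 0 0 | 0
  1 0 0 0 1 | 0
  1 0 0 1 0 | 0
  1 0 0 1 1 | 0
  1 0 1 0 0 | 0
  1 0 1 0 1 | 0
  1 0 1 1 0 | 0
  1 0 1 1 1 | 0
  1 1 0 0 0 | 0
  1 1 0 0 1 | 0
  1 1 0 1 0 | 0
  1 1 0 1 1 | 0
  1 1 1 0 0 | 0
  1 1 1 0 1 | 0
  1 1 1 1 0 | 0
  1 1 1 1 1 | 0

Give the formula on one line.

  ~a = 11111111111111110000000000000000
  (b & ~a) = 00000000111111110000000000000000
  ~b = 11111111000000001111111100000000
  (~b | c) = 11111111000011111111111100001111
  (a | (~b | c)) = 11111111000011111111111111111111
  ((a | (~b | c)) & ~a) = 11111111000011110000000000000000
  (e | ((a | (~b | c)) & ~a)) = 11111111010111110101010101010101
  ((b & ~a) & (e | ((a | (~b | c)) & ~a))) = 00000000010111110000000000000000

((b & ~a) & (e | ((a | (~b | c)) & ~a)))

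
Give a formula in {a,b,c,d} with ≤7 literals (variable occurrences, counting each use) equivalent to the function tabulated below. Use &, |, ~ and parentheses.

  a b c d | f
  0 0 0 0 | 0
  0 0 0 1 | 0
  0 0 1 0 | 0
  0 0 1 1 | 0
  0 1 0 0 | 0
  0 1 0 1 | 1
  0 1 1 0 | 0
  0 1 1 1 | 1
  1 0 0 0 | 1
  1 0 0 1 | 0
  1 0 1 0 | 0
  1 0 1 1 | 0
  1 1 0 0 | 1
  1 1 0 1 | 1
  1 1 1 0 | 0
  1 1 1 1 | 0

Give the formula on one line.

  ~a = 1111111100000000
  (d & ~a) = 0101010100000000
  ~c = 1100110011001100
  ((d & ~a) | ~c) = 1101110111001100
  ~d = 1010101010101010
  (~d | b) = 1010111110101111
  (a | d) = 0101010111111111
  ((~d | b) & (a | d)) = 0000010110101111
  (((d & ~a) | ~c) & ((~d | b) & (a | d))) = 0000010110001100

(((d & ~a) | ~c) & ((~d | b) & (a | d)))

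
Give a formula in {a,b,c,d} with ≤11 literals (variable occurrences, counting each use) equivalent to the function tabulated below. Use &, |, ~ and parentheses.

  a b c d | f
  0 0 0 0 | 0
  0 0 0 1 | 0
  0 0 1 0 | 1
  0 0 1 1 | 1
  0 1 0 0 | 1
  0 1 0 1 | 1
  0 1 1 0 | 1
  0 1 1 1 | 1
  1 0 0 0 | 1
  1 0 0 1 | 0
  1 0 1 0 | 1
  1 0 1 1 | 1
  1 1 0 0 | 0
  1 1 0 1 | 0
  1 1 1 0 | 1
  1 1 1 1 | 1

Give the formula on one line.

((~a & (b | (~a & c))) | ((a & (c | ~b)) & (~d | c)))

  ~a = 1111111100000000
  (~a & c) = 0011001100000000
  (b | (~a & c)) = 0011111100001111
  (~a & (b | (~a & c))) = 0011111100000000
  ~b = 1111000011110000
  (c | ~b) = 1111001111110011
  (a & (c | ~b)) = 0000000011110011
  ~d = 1010101010101010
  (~d | c) = 1011101110111011
  ((a & (c | ~b)) & (~d | c)) = 0000000010110011
  ((~a & (b | (~a & c))) | ((a & (c | ~b)) & (~d | c))) = 0011111110110011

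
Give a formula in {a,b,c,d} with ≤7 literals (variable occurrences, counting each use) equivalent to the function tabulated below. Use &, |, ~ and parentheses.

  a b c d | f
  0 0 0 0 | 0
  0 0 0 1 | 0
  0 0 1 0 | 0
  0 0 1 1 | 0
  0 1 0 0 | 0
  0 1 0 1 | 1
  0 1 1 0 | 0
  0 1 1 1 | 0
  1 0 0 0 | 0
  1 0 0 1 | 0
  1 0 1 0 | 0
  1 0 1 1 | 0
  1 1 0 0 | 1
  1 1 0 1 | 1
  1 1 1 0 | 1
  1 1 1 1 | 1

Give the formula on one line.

  (d | a) = 0101010111111111
  (b & (d | a)) = 0000010100001111
  ~c = 1100110011001100
  (~c | a) = 1100110011111111
  ((b & (d | a)) & (~c | a)) = 0000010000001111

((b & (d | a)) & (~c | a))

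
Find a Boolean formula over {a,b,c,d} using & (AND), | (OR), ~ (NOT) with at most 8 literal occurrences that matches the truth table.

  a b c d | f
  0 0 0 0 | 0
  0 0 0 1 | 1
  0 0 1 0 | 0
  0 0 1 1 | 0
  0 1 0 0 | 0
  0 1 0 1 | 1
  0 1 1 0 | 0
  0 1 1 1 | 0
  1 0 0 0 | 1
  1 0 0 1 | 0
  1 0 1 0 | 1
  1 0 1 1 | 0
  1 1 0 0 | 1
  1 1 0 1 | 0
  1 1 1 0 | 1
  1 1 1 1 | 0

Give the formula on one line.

  ~d = 1010101010101010
  ~c = 1100110011001100
  (~d | ~c) = 1110111011101110
  (d & (~d | ~c)) = 0100010001000100
  (a | (d & (~d | ~c))) = 0100010011111111
  ~a = 1111111100000000
  (d & ~a) = 0101010100000000
  (~d | (d & ~a)) = 1111111110101010
  ((a | (d & (~d | ~c))) & (~d | (d & ~a))) = 0100010010101010

((a | (d & (~d | ~c))) & (~d | (d & ~a)))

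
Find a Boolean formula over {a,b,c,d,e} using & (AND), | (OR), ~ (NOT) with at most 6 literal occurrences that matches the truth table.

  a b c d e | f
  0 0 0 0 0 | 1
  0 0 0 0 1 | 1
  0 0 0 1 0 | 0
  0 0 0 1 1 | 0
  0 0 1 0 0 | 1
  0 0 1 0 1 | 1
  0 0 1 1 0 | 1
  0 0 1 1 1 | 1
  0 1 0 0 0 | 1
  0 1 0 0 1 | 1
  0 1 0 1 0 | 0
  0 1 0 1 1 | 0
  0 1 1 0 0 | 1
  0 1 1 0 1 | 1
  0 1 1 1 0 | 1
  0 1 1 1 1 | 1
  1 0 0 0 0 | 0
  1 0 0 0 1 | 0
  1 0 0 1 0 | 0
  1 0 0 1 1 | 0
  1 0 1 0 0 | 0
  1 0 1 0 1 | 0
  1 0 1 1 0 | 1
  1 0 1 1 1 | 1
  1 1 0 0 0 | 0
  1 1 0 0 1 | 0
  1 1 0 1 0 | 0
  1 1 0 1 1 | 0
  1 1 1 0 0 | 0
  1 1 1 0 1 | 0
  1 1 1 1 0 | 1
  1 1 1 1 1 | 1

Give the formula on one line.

  ~d = 11001100110011001100110011001100
  (c | ~d) = 11001111110011111100111111001111
  ~a = 11111111111111110000000000000000
  (~a | d) = 11111111111111110011001100110011
  ((c | ~d) & (~a | d)) = 11001111110011110000001100000011

((c | ~d) & (~a | d))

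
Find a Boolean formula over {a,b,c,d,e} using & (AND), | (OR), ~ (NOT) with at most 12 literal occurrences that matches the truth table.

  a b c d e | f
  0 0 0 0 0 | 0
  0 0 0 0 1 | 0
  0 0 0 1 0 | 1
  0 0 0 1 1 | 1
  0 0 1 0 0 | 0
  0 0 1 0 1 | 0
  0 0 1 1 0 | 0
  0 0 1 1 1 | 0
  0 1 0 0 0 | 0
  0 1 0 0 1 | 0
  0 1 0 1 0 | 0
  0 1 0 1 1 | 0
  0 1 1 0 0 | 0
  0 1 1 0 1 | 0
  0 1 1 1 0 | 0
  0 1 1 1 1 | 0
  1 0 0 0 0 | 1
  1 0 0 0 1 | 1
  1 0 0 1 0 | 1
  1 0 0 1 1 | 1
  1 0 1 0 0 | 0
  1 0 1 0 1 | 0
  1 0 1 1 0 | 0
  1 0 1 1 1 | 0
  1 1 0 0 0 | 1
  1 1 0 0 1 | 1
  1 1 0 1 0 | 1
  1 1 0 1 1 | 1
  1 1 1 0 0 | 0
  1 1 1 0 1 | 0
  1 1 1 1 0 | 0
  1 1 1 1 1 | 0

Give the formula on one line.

((~c | (e & b)) & ((~c & a) | (((b & a) | d) & ~b)))

  ~c = 11110000111100001111000011110000
  (e & b) = 00000000010101010000000001010101
  (~c | (e & b)) = 11110000111101011111000011110101
  (~c & a) = 00000000000000001111000011110000
  (b & a) = 00000000000000000000000011111111
  ((b & a) | d) = 00110011001100110011001111111111
  ~b = 11111111000000001111111100000000
  (((b & a) | d) & ~b) = 00110011000000000011001100000000
  ((~c & a) | (((b & a) | d) & ~b)) = 00110011000000001111001111110000
  ((~c | (e & b)) & ((~c & a) | (((b & a) | d) & ~b))) = 00110000000000001111000011110000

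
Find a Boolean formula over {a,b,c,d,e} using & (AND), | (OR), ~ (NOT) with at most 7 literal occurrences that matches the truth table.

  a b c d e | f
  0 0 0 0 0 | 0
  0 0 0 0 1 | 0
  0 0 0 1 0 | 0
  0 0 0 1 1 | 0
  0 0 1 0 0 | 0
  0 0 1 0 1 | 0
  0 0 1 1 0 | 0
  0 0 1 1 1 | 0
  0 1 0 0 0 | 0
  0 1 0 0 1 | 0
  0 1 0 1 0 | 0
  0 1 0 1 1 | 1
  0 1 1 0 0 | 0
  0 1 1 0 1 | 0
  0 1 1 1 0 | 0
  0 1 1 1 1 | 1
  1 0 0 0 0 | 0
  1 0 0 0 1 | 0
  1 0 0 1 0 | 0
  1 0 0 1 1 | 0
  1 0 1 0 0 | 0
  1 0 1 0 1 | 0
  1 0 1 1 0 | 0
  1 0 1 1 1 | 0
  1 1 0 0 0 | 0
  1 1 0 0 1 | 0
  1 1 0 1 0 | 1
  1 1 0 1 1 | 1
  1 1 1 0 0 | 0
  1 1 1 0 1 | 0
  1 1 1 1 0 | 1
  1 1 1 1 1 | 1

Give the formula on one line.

  (d & b) = 00000000001100110000000000110011
  (a | e) = 01010101010101011111111111111111
  ((d & b) & (a | e)) = 00000000000100010000000000110011

((d & b) & (a | e))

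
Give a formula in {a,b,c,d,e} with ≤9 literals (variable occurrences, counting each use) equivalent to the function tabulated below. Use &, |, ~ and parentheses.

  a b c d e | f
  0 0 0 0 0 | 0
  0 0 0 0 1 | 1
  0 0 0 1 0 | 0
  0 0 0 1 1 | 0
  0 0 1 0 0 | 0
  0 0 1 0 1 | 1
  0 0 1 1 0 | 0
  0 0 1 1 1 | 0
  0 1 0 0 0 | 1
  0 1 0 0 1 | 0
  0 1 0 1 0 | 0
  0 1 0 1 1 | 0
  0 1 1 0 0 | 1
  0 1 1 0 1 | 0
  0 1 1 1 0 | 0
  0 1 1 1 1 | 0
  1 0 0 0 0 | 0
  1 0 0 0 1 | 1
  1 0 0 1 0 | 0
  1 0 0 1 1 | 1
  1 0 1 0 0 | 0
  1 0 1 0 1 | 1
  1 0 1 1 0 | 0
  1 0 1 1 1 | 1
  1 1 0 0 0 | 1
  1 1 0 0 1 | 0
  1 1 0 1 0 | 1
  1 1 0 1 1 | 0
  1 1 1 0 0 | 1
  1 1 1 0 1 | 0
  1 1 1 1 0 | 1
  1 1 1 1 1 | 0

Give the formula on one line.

  ~d = 11001100110011001100110011001100
  (a | ~d) = 11001100110011001111111111111111
  (b | e) = 01010101111111110101010111111111
  ((a | ~d) & (b | e)) = 01000100110011000101010111111111
  ~e = 10101010101010101010101010101010
  ~b = 11111111000000001111111100000000
  (~e | ~b) = 11111111101010101111111110101010
  (((a | ~d) & (b | e)) & (~e | ~b)) = 01000100100010000101010110101010

(((a | ~d) & (b | e)) & (~e | ~b))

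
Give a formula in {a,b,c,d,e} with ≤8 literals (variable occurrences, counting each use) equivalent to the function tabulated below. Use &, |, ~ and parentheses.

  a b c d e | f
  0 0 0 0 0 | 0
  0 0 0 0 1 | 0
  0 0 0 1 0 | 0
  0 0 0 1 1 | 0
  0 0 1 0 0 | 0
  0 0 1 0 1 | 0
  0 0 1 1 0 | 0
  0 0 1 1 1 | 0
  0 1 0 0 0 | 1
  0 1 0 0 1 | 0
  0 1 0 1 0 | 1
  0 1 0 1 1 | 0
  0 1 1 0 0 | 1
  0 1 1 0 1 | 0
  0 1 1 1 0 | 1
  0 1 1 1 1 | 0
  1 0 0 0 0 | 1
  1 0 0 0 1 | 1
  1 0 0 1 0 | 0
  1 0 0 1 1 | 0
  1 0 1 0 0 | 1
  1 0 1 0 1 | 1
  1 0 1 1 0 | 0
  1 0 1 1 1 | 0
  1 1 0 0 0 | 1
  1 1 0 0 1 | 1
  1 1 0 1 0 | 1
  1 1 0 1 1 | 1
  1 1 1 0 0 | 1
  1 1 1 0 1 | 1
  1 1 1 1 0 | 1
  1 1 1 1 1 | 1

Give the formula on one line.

  ~e = 10101010101010101010101010101010
  (b & ~e) = 00000000101010100000000010101010
  ~d = 11001100110011001100110011001100
  (a & ~d) = 00000000000000001100110011001100
  ((b & ~e) | (a & ~d)) = 00000000101010101100110011101110
  (a & b) = 00000000000000000000000011111111
  (((b & ~e) | (a & ~d)) | (a & b)) = 00000000101010101100110011111111

(((b & ~e) | (a & ~d)) | (a & b))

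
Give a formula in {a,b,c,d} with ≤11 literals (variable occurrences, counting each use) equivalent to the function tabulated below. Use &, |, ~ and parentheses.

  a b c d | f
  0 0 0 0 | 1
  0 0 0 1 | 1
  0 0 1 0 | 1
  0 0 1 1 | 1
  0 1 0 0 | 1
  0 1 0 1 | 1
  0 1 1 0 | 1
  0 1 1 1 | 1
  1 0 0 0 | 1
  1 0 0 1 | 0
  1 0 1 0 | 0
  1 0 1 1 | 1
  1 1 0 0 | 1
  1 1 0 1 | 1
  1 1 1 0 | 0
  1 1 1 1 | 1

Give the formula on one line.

((((~d & ~c) | ~a) | (b | c)) & ((~a | ~c) | d))

  ~d = 1010101010101010
  ~c = 1100110011001100
  (~d & ~c) = 1000100010001000
  ~a = 1111111100000000
  ((~d & ~c) | ~a) = 1111111110001000
  (b | c) = 0011111100111111
  (((~d & ~c) | ~a) | (b | c)) = 1111111110111111
  (~a | ~c) = 1111111111001100
  ((~a | ~c) | d) = 1111111111011101
  ((((~d & ~c) | ~a) | (b | c)) & ((~a | ~c) | d)) = 1111111110011101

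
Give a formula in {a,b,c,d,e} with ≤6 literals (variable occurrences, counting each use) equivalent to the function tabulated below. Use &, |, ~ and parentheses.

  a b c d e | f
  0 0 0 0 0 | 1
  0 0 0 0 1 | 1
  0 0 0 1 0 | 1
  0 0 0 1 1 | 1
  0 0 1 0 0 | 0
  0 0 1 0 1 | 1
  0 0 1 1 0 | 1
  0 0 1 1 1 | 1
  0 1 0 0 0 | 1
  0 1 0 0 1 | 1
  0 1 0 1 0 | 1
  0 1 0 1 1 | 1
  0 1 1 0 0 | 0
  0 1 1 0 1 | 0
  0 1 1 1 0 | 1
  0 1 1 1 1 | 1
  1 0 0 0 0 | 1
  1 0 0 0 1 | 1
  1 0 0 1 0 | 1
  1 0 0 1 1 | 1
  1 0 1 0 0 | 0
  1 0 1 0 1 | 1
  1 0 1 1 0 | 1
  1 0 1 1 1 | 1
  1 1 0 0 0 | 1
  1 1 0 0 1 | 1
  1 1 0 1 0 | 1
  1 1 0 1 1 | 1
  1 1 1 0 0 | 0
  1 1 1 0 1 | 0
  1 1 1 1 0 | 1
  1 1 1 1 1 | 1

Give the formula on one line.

((((~b | ~e) & ~d) & e) | (d | ~c))

  ~b = 11111111000000001111111100000000
  ~e = 10101010101010101010101010101010
  (~b | ~e) = 11111111101010101111111110101010
  ~d = 11001100110011001100110011001100
  ((~b | ~e) & ~d) = 11001100100010001100110010001000
  (((~b | ~e) & ~d) & e) = 01000100000000000100010000000000
  ~c = 11110000111100001111000011110000
  (d | ~c) = 11110011111100111111001111110011
  ((((~b | ~e) & ~d) & e) | (d | ~c)) = 11110111111100111111011111110011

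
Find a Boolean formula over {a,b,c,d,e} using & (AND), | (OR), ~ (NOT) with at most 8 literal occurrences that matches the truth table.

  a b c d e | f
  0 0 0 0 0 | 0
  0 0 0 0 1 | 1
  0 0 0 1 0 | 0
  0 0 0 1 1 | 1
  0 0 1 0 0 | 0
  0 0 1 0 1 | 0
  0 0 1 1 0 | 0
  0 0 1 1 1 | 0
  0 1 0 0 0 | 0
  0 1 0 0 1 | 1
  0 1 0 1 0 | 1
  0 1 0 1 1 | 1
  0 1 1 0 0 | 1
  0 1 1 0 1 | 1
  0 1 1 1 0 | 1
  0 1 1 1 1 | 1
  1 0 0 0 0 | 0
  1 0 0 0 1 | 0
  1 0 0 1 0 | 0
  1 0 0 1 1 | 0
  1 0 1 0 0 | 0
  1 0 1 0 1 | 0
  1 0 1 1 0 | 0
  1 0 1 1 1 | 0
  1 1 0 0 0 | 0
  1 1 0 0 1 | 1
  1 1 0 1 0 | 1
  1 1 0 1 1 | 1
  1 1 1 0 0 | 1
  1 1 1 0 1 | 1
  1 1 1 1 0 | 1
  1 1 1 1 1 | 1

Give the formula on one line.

  ~a = 11111111111111110000000000000000
  (e & ~a) = 01010101010101010000000000000000
  ~c = 11110000111100001111000011110000
  (a | ~c) = 11110000111100001111111111111111
  ((e & ~a) & (a | ~c)) = 01010000010100000000000000000000
  (c | d) = 00111111001111110011111100111111
  (e | (c | d)) = 01111111011111110111111101111111
  ((e | (c | d)) & b) = 00000000011111110000000001111111
  (((e & ~a) & (a | ~c)) | ((e | (c | d)) & b)) = 01010000011111110000000001111111

(((e & ~a) & (a | ~c)) | ((e | (c | d)) & b))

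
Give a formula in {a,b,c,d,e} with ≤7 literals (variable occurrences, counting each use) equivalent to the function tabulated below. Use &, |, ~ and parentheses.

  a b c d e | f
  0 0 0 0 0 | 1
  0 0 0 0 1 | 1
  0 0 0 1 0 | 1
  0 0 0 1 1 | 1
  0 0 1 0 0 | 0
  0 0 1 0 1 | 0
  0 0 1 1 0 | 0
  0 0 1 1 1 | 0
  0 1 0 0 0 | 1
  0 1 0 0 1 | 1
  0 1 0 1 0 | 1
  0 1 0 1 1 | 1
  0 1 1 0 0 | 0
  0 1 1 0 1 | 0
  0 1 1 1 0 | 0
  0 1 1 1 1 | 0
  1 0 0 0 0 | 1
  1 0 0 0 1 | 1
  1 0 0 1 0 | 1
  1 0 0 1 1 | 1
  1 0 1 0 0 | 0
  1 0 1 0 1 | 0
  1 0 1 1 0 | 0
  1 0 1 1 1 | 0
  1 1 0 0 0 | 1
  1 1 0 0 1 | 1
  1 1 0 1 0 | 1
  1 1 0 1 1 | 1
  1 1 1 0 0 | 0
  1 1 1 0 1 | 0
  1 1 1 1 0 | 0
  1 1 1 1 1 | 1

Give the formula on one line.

  ~a = 11111111111111110000000000000000
  (b | ~a) = 11111111111111110000000011111111
  (d & e) = 00010001000100010001000100010001
  ((d & e) & a) = 00000000000000000001000100010001
  ((b | ~a) & ((d & e) & a)) = 00000000000000000000000000010001
  ~c = 11110000111100001111000011110000
  (((b | ~a) & ((d & e) & a)) | ~c) = 11110000111100001111000011110001

(((b | ~a) & ((d & e) & a)) | ~c)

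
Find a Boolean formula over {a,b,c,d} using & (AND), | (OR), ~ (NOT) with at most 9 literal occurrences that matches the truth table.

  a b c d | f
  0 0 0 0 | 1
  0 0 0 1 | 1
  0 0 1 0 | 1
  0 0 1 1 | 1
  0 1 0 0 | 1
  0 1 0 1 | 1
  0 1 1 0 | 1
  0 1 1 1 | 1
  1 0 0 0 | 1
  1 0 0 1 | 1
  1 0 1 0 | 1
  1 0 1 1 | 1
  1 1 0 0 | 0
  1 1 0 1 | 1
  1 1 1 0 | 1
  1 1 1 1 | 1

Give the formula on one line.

((~a | ((~b & a) | c)) | ((d | c) | ((~c | ~b) & ~a)))

  ~a = 1111111100000000
  ~b = 1111000011110000
  (~b & a) = 0000000011110000
  ((~b & a) | c) = 0011001111110011
  (~a | ((~b & a) | c)) = 1111111111110011
  (d | c) = 0111011101110111
  ~c = 1100110011001100
  (~c | ~b) = 1111110011111100
  ((~c | ~b) & ~a) = 1111110000000000
  ((d | c) | ((~c | ~b) & ~a)) = 1111111101110111
  ((~a | ((~b & a) | c)) | ((d | c) | ((~c | ~b) & ~a))) = 1111111111110111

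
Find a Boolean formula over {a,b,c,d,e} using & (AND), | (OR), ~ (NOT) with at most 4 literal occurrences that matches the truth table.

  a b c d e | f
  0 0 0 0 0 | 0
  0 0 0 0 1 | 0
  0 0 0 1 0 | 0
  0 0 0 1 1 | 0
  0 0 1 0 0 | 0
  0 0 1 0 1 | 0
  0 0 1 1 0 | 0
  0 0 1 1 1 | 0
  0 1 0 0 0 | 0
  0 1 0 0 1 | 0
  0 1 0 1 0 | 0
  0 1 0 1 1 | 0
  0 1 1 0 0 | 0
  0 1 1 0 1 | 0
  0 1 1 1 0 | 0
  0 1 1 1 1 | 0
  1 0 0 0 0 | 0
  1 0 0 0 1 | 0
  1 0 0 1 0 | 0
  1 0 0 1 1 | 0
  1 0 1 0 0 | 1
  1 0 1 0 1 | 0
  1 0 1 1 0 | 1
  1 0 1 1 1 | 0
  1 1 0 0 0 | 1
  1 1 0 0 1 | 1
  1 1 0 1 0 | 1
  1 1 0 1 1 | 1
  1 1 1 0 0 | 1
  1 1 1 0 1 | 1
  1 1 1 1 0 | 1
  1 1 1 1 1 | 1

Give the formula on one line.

((b | (c & ~e)) & a)

  ~e = 10101010101010101010101010101010
  (c & ~e) = 00001010000010100000101000001010
  (b | (c & ~e)) = 00001010111111110000101011111111
  ((b | (c & ~e)) & a) = 00000000000000000000101011111111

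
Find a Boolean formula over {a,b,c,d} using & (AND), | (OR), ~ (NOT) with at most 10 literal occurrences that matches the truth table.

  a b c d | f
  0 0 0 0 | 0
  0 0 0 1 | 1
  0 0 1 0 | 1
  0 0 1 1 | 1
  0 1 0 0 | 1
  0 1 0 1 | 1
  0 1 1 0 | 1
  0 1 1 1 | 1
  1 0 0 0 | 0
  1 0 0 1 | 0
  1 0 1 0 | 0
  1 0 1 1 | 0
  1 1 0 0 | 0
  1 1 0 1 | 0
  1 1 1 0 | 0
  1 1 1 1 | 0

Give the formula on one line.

  ~a = 1111111100000000
  (b | a) = 0000111111111111
  ~b = 1111000011110000
  (~b | a) = 1111000011111111
  (c & (~b | a)) = 0011000000110011
  ((c & (~b | a)) | d) = 0111010101110111
  ((b | a) | ((c & (~b | a)) | d)) = 0111111111111111
  (~a & ((b | a) | ((c & (~b | a)) | d))) = 0111111100000000

(~a & ((b | a) | ((c & (~b | a)) | d)))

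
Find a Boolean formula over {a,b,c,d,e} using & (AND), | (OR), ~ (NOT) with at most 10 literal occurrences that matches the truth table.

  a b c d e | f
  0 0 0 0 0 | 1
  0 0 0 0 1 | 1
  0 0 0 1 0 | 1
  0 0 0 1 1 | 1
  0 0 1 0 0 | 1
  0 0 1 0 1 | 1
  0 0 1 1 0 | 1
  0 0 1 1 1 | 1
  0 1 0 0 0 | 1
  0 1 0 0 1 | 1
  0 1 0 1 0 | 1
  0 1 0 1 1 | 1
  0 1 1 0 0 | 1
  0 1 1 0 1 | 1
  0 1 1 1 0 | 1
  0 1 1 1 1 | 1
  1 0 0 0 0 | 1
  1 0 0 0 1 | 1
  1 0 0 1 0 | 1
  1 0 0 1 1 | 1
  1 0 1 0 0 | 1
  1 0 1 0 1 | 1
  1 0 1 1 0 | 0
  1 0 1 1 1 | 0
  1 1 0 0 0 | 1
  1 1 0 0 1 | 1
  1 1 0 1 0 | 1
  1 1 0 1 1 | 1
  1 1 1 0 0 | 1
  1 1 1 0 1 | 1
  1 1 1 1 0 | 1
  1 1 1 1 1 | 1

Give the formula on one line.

  ~d = 11001100110011001100110011001100
  (e & ~d) = 01000100010001000100010001000100
  ((e & ~d) | b) = 01000100111111110100010011111111
  ~a = 11111111111111110000000000000000
  (((e & ~d) | b) | ~a) = 11111111111111110100010011111111
  (a & ~d) = 00000000000000001100110011001100
  ~c = 11110000111100001111000011110000
  ((a & ~d) | ~c) = 11110000111100001111110011111100
  ((((e & ~d) | b) | ~a) | ((a & ~d) | ~c)) = 11111111111111111111110011111111

((((e & ~d) | b) | ~a) | ((a & ~d) | ~c))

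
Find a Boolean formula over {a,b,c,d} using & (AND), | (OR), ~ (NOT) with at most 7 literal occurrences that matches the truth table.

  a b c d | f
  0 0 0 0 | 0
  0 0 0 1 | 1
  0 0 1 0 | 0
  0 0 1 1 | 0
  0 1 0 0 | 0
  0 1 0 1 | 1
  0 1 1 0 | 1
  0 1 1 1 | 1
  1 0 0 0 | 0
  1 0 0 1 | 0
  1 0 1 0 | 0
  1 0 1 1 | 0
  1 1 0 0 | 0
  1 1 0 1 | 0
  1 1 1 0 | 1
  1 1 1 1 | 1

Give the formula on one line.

  ~c = 1100110011001100
  (d & ~c) = 0100010001000100
  ~a = 1111111100000000
  (~a & ~c) = 1100110000000000
  ((d & ~c) & (~a & ~c)) = 0100010000000000
  (b & c) = 0000001100000011
  (((d & ~c) & (~a & ~c)) | (b & c)) = 0100011100000011

(((d & ~c) & (~a & ~c)) | (b & c))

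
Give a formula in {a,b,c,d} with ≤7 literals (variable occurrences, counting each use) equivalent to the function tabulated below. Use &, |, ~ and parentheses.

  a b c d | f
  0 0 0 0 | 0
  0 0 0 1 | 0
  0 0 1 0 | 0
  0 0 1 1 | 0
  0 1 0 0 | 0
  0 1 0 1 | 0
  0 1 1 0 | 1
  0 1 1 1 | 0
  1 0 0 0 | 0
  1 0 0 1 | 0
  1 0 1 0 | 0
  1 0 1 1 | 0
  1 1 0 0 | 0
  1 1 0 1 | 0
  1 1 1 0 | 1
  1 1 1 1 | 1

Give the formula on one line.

(b & (((a | b) & c) & (~d | a)))

  (a | b) = 0000111111111111
  ((a | b) & c) = 0000001100110011
  ~d = 1010101010101010
  (~d | a) = 1010101011111111
  (((a | b) & c) & (~d | a)) = 0000001000110011
  (b & (((a | b) & c) & (~d | a))) = 0000001000000011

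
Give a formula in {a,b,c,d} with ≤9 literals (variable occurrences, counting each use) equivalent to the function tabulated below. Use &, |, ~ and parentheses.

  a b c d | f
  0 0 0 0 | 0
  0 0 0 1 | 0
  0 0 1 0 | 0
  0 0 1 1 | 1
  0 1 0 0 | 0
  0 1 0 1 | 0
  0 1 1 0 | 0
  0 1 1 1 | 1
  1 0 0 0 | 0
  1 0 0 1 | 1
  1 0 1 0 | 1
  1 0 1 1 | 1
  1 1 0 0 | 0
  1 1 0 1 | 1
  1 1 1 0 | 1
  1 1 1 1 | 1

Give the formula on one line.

((a | d) & ((c | (~a & ~d)) | (a & d)))

  (a | d) = 0101010111111111
  ~a = 1111111100000000
  ~d = 1010101010101010
  (~a & ~d) = 1010101000000000
  (c | (~a & ~d)) = 1011101100110011
  (a & d) = 0000000001010101
  ((c | (~a & ~d)) | (a & d)) = 1011101101110111
  ((a | d) & ((c | (~a & ~d)) | (a & d))) = 0001000101110111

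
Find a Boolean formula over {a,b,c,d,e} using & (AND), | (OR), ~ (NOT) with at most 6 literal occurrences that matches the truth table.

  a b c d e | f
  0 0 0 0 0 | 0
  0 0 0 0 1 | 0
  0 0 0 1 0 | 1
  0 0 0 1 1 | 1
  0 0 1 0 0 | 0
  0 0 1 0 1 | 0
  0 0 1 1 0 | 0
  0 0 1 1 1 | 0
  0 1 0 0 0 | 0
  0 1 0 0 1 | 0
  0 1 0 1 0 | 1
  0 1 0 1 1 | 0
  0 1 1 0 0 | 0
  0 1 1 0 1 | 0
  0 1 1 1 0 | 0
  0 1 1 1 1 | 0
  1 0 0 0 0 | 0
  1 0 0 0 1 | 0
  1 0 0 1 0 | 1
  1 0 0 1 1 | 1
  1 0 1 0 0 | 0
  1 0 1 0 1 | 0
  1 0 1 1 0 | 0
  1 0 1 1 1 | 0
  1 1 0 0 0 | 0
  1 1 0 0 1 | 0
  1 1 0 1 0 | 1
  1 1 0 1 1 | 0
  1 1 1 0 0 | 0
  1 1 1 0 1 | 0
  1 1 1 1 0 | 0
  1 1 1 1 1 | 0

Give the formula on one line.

  ~b = 11111111000000001111111100000000
  ~e = 10101010101010101010101010101010
  (~b | ~e) = 11111111101010101111111110101010
  ~c = 11110000111100001111000011110000
  (~c & d) = 00110000001100000011000000110000
  ((~b | ~e) & (~c & d)) = 00110000001000000011000000100000

((~b | ~e) & (~c & d))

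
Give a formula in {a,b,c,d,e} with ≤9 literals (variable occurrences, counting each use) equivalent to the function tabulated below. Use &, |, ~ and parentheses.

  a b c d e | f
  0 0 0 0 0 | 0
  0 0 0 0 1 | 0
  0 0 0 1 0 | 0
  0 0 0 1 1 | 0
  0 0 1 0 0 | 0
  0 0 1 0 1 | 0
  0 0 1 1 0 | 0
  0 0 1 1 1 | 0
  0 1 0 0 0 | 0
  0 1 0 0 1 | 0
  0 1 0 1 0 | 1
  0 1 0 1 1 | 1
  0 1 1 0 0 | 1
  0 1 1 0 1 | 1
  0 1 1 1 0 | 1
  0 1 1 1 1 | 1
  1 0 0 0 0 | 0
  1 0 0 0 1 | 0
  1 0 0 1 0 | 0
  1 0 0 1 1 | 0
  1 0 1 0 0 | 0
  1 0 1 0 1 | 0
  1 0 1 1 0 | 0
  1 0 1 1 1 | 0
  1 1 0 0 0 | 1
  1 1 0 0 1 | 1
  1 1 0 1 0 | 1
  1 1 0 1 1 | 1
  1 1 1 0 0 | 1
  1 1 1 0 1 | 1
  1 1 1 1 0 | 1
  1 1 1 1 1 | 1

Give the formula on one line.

(((e & ~b) | ((d | a) | c)) & b)

  ~b = 11111111000000001111111100000000
  (e & ~b) = 01010101000000000101010100000000
  (d | a) = 00110011001100111111111111111111
  ((d | a) | c) = 00111111001111111111111111111111
  ((e & ~b) | ((d | a) | c)) = 01111111001111111111111111111111
  (((e & ~b) | ((d | a) | c)) & b) = 00000000001111110000000011111111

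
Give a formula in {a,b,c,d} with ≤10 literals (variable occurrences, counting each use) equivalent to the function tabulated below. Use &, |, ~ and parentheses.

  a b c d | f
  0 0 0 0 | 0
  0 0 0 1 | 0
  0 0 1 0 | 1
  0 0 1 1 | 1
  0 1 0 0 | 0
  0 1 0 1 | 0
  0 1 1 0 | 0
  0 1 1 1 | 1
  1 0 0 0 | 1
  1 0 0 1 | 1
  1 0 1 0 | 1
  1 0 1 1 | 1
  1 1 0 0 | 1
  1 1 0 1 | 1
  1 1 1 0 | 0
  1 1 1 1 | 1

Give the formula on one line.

  (c | a) = 0011001111111111
  ~b = 1111000011110000
  (~b | d) = 1111010111110101
  ((c | a) & (~b | d)) = 0011000111110101
  (a | c) = 0011001111111111
  ~c = 1100110011001100
  (~c | d) = 1101110111011101
  ~d = 1010101010101010
  ((~c | d) & ~d) = 1000100010001000
  ((a | c) & ((~c | d) & ~d)) = 0000000010001000
  (((c | a) & (~b | d)) | ((a | c) & ((~c | d) & ~d))) = 0011000111111101

(((c | a) & (~b | d)) | ((a | c) & ((~c | d) & ~d)))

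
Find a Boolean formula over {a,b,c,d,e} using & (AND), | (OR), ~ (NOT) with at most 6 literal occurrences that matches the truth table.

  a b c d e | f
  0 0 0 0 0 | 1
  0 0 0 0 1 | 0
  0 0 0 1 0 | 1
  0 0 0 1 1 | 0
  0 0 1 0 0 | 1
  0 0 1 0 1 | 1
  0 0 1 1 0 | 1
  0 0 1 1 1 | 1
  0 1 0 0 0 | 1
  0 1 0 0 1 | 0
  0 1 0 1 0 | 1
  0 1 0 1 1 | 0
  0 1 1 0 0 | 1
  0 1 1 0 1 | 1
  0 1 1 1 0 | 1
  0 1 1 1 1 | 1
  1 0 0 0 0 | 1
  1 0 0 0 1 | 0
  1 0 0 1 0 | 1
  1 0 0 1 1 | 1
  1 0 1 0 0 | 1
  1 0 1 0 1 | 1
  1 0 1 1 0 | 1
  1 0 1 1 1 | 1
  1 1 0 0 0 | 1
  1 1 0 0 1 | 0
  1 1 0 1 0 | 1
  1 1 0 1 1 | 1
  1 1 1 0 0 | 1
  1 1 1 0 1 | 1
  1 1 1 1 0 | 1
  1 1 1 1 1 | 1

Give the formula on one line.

  (d & a) = 00000000000000000011001100110011
  ~c = 11110000111100001111000011110000
  ~e = 10101010101010101010101010101010
  (~c & ~e) = 10100000101000001010000010100000
  ((~c & ~e) | c) = 10101111101011111010111110101111
  ((d & a) | ((~c & ~e) | c)) = 10101111101011111011111110111111

((d & a) | ((~c & ~e) | c))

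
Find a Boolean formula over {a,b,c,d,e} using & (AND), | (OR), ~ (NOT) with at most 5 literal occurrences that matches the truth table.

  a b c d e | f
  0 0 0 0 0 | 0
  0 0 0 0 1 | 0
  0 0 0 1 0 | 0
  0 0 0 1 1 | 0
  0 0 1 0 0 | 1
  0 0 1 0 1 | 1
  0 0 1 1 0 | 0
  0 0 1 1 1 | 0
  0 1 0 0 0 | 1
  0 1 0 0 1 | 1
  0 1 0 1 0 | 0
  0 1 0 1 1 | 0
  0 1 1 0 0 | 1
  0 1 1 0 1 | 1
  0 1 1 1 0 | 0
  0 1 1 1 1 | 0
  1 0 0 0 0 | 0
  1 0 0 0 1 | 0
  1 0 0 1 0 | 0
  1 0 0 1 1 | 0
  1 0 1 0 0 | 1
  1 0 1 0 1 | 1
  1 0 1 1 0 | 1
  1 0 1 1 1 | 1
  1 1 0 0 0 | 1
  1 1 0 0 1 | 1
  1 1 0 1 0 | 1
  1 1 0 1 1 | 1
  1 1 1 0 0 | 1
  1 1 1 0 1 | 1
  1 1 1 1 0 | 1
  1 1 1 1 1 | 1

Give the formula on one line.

((a | ~d) & (c | b))

  ~d = 11001100110011001100110011001100
  (a | ~d) = 11001100110011001111111111111111
  (c | b) = 00001111111111110000111111111111
  ((a | ~d) & (c | b)) = 00001100110011000000111111111111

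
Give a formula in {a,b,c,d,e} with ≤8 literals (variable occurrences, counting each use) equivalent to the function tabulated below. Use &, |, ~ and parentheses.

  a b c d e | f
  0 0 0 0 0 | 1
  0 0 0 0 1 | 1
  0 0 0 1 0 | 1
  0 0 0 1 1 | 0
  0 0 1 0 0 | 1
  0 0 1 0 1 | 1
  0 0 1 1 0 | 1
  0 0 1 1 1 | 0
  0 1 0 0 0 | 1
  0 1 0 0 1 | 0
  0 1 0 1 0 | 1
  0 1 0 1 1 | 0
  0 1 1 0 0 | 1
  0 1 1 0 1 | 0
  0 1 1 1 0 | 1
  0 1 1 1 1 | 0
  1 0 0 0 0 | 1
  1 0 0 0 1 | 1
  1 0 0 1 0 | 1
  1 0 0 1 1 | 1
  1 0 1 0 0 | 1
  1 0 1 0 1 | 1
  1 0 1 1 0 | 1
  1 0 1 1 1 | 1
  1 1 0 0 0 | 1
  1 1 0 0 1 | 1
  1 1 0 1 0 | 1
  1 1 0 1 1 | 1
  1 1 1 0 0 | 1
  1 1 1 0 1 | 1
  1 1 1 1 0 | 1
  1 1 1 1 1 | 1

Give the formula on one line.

(~e | (((~d & e) & (d | ~b)) | a))

  ~e = 10101010101010101010101010101010
  ~d = 11001100110011001100110011001100
  (~d & e) = 01000100010001000100010001000100
  ~b = 11111111000000001111111100000000
  (d | ~b) = 11111111001100111111111100110011
  ((~d & e) & (d | ~b)) = 01000100000000000100010000000000
  (((~d & e) & (d | ~b)) | a) = 01000100000000001111111111111111
  (~e | (((~d & e) & (d | ~b)) | a)) = 11101110101010101111111111111111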